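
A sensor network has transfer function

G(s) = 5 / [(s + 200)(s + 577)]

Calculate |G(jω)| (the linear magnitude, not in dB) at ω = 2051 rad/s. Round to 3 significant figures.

1.14e-06

At s = jω = j2051:
pole (s+200): 200 + j2051 → |·| = √(200²+2051²) = √4246601 ≈ 2060.7, ∠ = arctan(2051/200) ≈ 84.43°
pole (s+577): 577 + j2051 → |·| = √(577²+2051²) = √4539530 ≈ 2130.6, ∠ = arctan(2051/577) ≈ 74.29°
|G| = 5 / 4.3905e+06 ≈ 1.1388e-06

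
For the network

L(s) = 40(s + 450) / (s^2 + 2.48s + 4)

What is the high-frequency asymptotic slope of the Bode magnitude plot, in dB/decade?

Each pole contributes −20 dB/decade at high frequency; each zero contributes +20 dB/decade.
Net: 1 zero(s) − 2 pole(s) → -20 dB/decade.

-20 dB/decade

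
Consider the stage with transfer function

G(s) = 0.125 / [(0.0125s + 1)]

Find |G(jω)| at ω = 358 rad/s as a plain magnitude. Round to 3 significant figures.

At ω = 358 rad/s:
pole (1 + j358·0.0125) = 1 + j4.475 → |·| ≈ 4.5854, ∠ ≈ 77.40°
|G| = 0.125 · 1 / (4.5854) ≈ 0.02726

0.0273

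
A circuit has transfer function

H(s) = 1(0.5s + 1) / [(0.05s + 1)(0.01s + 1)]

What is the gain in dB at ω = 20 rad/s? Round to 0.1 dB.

16.9 dB

At ω = 20 rad/s:
zero (1 + j20·0.5) = 1 + j10 → |·| ≈ 10.05, ∠ ≈ 84.29°
pole (1 + j20·0.05) = 1 + j1 → |·| ≈ 1.4142, ∠ ≈ 45.00°
pole (1 + j20·0.01) = 1 + j0.2 → |·| ≈ 1.0198, ∠ ≈ 11.31°
|H| = 1 · 10.05 / (1.4142 · 1.0198) ≈ 6.9685
Gain = 20 log₁₀(6.9685) ≈ 16.86 dB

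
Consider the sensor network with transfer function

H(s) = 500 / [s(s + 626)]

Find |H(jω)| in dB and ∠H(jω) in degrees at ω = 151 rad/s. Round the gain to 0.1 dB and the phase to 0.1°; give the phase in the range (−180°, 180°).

-45.8 dB, -103.6°

At s = jω = j151:
pole (s+626): 626 + j151 → |·| = √(626²+151²) = √414677 ≈ 643.95, ∠ = arctan(151/626) ≈ 13.56°
pole at origin: |s| = 151, ∠ = 90.00° (in denominator)
|H| = 500 / 97236 ≈ 0.0051421
Gain = 20 log₁₀(0.0051421) ≈ -45.78 dB
∠H = 0.00° − 103.56° = -103.56°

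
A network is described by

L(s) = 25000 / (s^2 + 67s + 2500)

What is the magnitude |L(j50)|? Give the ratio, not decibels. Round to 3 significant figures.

7.46

At s = jω = j50:
quadratic: (j50)² + 67·j50 + 2500 = 0 + j3350 → |·| ≈ 3350, ∠ ≈ 90.00°
|L| = 25000 / 3350 ≈ 7.4627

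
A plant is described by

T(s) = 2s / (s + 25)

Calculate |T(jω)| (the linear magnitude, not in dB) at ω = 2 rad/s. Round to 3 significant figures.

At s = jω = j2:
zero at origin: s = j2 → |·| = 2, ∠ = 90.00°
pole (s+25): 25 + j2 → |·| = √(25²+2²) = √629 ≈ 25.08, ∠ = arctan(2/25) ≈ 4.57°
|T| = 2 · 2 / 25.08 ≈ 0.15949

0.159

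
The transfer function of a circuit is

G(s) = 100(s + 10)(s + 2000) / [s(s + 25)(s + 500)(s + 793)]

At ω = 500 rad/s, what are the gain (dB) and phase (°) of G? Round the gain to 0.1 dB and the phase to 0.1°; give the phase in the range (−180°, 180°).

-64.1 dB, -151.5°

At s = jω = j500:
zero (s+10): 10 + j500 → |·| = √(10²+500²) = √250100 ≈ 500.1, ∠ = arctan(500/10) ≈ 88.85°
zero (s+2000): 2000 + j500 → |·| = √(2000²+500²) = √4250000 ≈ 2061.6, ∠ = arctan(500/2000) ≈ 14.04°
pole (s+25): 25 + j500 → |·| = √(25²+500²) = √250625 ≈ 500.62, ∠ = arctan(500/25) ≈ 87.14°
pole (s+500): 500 + j500 → |·| = √(500²+500²) = √500000 ≈ 707.11, ∠ = arctan(500/500) ≈ 45.00°
pole (s+793): 793 + j500 → |·| = √(793²+500²) = √878849 ≈ 937.47, ∠ = arctan(500/793) ≈ 32.23°
pole at origin: |s| = 500, ∠ = 90.00° (in denominator)
|G| = 100 · 1.031e+06 / 1.6593e+11 ≈ 0.00062135
Gain = 20 log₁₀(0.00062135) ≈ -64.13 dB
∠G = 102.89° − 254.37° = -151.48°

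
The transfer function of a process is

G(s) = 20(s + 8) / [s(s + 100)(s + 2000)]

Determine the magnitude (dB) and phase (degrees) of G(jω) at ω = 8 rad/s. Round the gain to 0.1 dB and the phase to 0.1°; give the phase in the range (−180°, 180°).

At s = jω = j8:
zero (s+8): 8 + j8 → |·| = √(8²+8²) = √128 ≈ 11.314, ∠ = arctan(8/8) ≈ 45.00°
pole (s+100): 100 + j8 → |·| = √(100²+8²) = √10064 ≈ 100.32, ∠ = arctan(8/100) ≈ 4.57°
pole (s+2000): 2000 + j8 → |·| = √(2000²+8²) = √4000064 ≈ 2000, ∠ = arctan(8/2000) ≈ 0.23°
pole at origin: |s| = 8, ∠ = 90.00° (in denominator)
|G| = 20 · 11.314 / 1.6051e+06 ≈ 0.00014098
Gain = 20 log₁₀(0.00014098) ≈ -77.02 dB
∠G = 45.00° − 94.80° = -49.80°

-77.0 dB, -49.8°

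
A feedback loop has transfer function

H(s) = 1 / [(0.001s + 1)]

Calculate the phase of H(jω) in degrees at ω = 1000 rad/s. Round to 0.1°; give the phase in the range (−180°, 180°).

At ω = 1000 rad/s:
pole (1 + j1000·0.001) = 1 + j1 → |·| ≈ 1.4142, ∠ ≈ 45.00°
∠H = (0°) − (45.00°) = -45.00°

-45.0°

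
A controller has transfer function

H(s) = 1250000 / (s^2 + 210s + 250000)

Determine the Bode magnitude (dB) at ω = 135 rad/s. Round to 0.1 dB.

14.6 dB

At s = jω = j135:
quadratic: (j135)² + 210·j135 + 250000 = 231775 + j28350 → |·| ≈ 2.335e+05, ∠ ≈ 6.97°
|H| = 1250000 / 2.335e+05 ≈ 5.3533
Gain = 20 log₁₀(5.3533) ≈ 14.57 dB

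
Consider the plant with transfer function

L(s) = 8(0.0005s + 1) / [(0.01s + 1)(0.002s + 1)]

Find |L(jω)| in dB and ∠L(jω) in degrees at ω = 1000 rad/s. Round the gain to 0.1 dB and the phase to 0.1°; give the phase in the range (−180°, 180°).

-8.0 dB, -121.2°

At ω = 1000 rad/s:
zero (1 + j1000·0.0005) = 1 + j0.5 → |·| ≈ 1.118, ∠ ≈ 26.57°
pole (1 + j1000·0.01) = 1 + j10 → |·| ≈ 10.05, ∠ ≈ 84.29°
pole (1 + j1000·0.002) = 1 + j2 → |·| ≈ 2.2361, ∠ ≈ 63.43°
|L| = 8 · 1.118 / (10.05 · 2.2361) ≈ 0.39799
Gain = 20 log₁₀(0.39799) ≈ -8.00 dB
∠L = (26.57°) − (84.29° + 63.43°) = -121.15°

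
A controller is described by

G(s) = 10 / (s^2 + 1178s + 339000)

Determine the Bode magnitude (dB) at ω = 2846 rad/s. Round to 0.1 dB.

Substitute s = j2846:
Numerator: 10 = 10 + j0
Denominator: (j2846)^2 + 1178(j2846) + 339000 = -7760716 + j3352588
|N| = √(10² + 0²) ≈ 10, ∠N ≈ 0.00°
|D| = √(7760716² + 3352588²) ≈ 8.4539e+06, ∠D ≈ 156.64°
|G| = 10 / 8.4539e+06 ≈ 1.1829e-06
Gain = 20 log₁₀(1.1829e-06) ≈ -118.54 dB

-118.5 dB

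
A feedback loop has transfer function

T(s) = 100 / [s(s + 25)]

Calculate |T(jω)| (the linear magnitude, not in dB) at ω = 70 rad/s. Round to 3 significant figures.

0.0192

At s = jω = j70:
pole (s+25): 25 + j70 → |·| = √(25²+70²) = √5525 ≈ 74.33, ∠ = arctan(70/25) ≈ 70.35°
pole at origin: |s| = 70, ∠ = 90.00° (in denominator)
|T| = 100 / 5203.1 ≈ 0.019219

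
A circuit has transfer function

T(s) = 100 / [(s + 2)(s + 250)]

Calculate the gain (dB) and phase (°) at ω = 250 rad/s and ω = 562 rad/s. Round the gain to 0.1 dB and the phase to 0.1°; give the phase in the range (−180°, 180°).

ω = 250: -58.9 dB, -134.5°; ω = 562: -70.8 dB, -155.8°

At s = jω = j250:
pole (s+2): 2 + j250 → |·| = √(2²+250²) = √62504 ≈ 250.01, ∠ = arctan(250/2) ≈ 89.54°
pole (s+250): 250 + j250 → |·| = √(250²+250²) = √125000 ≈ 353.55, ∠ = arctan(250/250) ≈ 45.00°
|T| = 100 / 88391 ≈ 0.0011313
Gain = 20 log₁₀(0.0011313) ≈ -58.93 dB
∠T = 0.00° − 134.54° = -134.54°

At s = jω = j562:
pole (s+2): 2 + j562 → |·| = √(2²+562²) = √315848 ≈ 562, ∠ = arctan(562/2) ≈ 89.80°
pole (s+250): 250 + j562 → |·| = √(250²+562²) = √378344 ≈ 615.1, ∠ = arctan(562/250) ≈ 66.02°
|T| = 100 / 3.4569e+05 ≈ 0.00028928
Gain = 20 log₁₀(0.00028928) ≈ -70.77 dB
∠T = 0.00° − 155.82° = -155.82°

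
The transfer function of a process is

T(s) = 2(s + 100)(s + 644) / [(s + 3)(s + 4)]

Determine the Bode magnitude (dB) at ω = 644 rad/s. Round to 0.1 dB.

At s = jω = j644:
zero (s+100): 100 + j644 → |·| = √(100²+644²) = √424736 ≈ 651.72, ∠ = arctan(644/100) ≈ 81.17°
zero (s+644): 644 + j644 → |·| = √(644²+644²) = √829472 ≈ 910.75, ∠ = arctan(644/644) ≈ 45.00°
pole (s+3): 3 + j644 → |·| = √(3²+644²) = √414745 ≈ 644.01, ∠ = arctan(644/3) ≈ 89.73°
pole (s+4): 4 + j644 → |·| = √(4²+644²) = √414752 ≈ 644.01, ∠ = arctan(644/4) ≈ 89.64°
|T| = 2 · 5.9355e+05 / 4.1475e+05 ≈ 2.8622
Gain = 20 log₁₀(2.8622) ≈ 9.13 dB

9.1 dB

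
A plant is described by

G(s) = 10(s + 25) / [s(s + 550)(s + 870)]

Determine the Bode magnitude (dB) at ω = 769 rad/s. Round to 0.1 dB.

At s = jω = j769:
zero (s+25): 25 + j769 → |·| = √(25²+769²) = √591986 ≈ 769.41, ∠ = arctan(769/25) ≈ 88.14°
pole (s+550): 550 + j769 → |·| = √(550²+769²) = √893861 ≈ 945.44, ∠ = arctan(769/550) ≈ 54.43°
pole (s+870): 870 + j769 → |·| = √(870²+769²) = √1348261 ≈ 1161.1, ∠ = arctan(769/870) ≈ 41.47°
pole at origin: |s| = 769, ∠ = 90.00° (in denominator)
|G| = 10 · 769.41 / 8.4417e+08 ≈ 9.1144e-06
Gain = 20 log₁₀(9.1144e-06) ≈ -100.81 dB

-100.8 dB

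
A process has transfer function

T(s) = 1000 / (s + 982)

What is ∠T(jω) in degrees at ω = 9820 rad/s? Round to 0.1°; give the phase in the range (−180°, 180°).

-84.3°

Substitute s = j9820:
Numerator: 1000 = 1000 + j0
Denominator: (j9820) + 982 = 982 + j9820
|N| = √(1000² + 0²) ≈ 1000, ∠N ≈ 0.00°
|D| = √(982² + 9820²) ≈ 9869, ∠D ≈ 84.29°
∠T = 0.00° − 84.29° = -84.29°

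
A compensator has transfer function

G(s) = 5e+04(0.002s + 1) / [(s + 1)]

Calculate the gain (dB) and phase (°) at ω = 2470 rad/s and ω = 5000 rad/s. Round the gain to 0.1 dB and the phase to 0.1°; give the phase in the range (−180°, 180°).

At ω = 2470 rad/s:
zero (1 + j2470·0.002) = 1 + j4.94 → |·| ≈ 5.0402, ∠ ≈ 78.56°
pole (1 + j2470·1) = 1 + j2470 → |·| ≈ 2470, ∠ ≈ 89.98°
|G| = 5e+04 · 5.0402 / (2470) ≈ 102.03
Gain = 20 log₁₀(102.03) ≈ 40.17 dB
∠G = (78.56°) − (89.98°) = -11.42°

At ω = 5000 rad/s:
zero (1 + j5000·0.002) = 1 + j10 → |·| ≈ 10.05, ∠ ≈ 84.29°
pole (1 + j5000·1) = 1 + j5000 → |·| ≈ 5000, ∠ ≈ 89.99°
|G| = 5e+04 · 10.05 / (5000) ≈ 100.5
Gain = 20 log₁₀(100.5) ≈ 40.04 dB
∠G = (84.29°) − (89.99°) = -5.70°

ω = 2470: 40.2 dB, -11.4°; ω = 5000: 40.0 dB, -5.7°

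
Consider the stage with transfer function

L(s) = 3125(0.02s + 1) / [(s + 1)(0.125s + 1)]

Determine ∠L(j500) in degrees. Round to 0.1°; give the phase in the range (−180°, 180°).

-94.7°

At ω = 500 rad/s:
zero (1 + j500·0.02) = 1 + j10 → |·| ≈ 10.05, ∠ ≈ 84.29°
pole (1 + j500·1) = 1 + j500 → |·| ≈ 500, ∠ ≈ 89.89°
pole (1 + j500·0.125) = 1 + j62.5 → |·| ≈ 62.508, ∠ ≈ 89.08°
∠L = (84.29°) − (89.89° + 89.08°) = -94.68°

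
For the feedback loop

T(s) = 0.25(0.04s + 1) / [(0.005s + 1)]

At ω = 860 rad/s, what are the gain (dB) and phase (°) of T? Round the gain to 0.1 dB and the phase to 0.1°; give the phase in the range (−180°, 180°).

At ω = 860 rad/s:
zero (1 + j860·0.04) = 1 + j34.4 → |·| ≈ 34.415, ∠ ≈ 88.33°
pole (1 + j860·0.005) = 1 + j4.3 → |·| ≈ 4.4147, ∠ ≈ 76.91°
|T| = 0.25 · 34.415 / (4.4147) ≈ 1.9489
Gain = 20 log₁₀(1.9489) ≈ 5.80 dB
∠T = (88.33°) − (76.91°) = 11.42°

5.8 dB, 11.4°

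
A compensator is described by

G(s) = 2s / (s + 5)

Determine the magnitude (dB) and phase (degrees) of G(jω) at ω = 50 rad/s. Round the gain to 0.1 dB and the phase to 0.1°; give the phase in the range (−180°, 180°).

6.0 dB, 5.7°

At s = jω = j50:
zero at origin: s = j50 → |·| = 50, ∠ = 90.00°
pole (s+5): 5 + j50 → |·| = √(5²+50²) = √2525 ≈ 50.249, ∠ = arctan(50/5) ≈ 84.29°
|G| = 2 · 50 / 50.249 ≈ 1.9901
Gain = 20 log₁₀(1.9901) ≈ 5.98 dB
∠G = 90.00° − 84.29° = 5.71°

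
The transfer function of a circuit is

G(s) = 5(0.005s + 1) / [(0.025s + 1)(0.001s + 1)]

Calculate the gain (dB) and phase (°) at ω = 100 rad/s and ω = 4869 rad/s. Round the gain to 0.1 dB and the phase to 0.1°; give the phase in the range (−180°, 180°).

ω = 100: 6.3 dB, -47.3°; ω = 4869: -13.9 dB, -80.3°

At ω = 100 rad/s:
zero (1 + j100·0.005) = 1 + j0.5 → |·| ≈ 1.118, ∠ ≈ 26.57°
pole (1 + j100·0.025) = 1 + j2.5 → |·| ≈ 2.6926, ∠ ≈ 68.20°
pole (1 + j100·0.001) = 1 + j0.1 → |·| ≈ 1.005, ∠ ≈ 5.71°
|G| = 5 · 1.118 / (2.6926 · 1.005) ≈ 2.0657
Gain = 20 log₁₀(2.0657) ≈ 6.30 dB
∠G = (26.57°) − (68.20° + 5.71°) = -47.34°

At ω = 4869 rad/s:
zero (1 + j4869·0.005) = 1 + j24.345 → |·| ≈ 24.366, ∠ ≈ 87.65°
pole (1 + j4869·0.025) = 1 + j121.725 → |·| ≈ 121.73, ∠ ≈ 89.53°
pole (1 + j4869·0.001) = 1 + j4.869 → |·| ≈ 4.9706, ∠ ≈ 78.39°
|G| = 5 · 24.366 / (121.73 · 4.9706) ≈ 0.20135
Gain = 20 log₁₀(0.20135) ≈ -13.92 dB
∠G = (87.65°) − (89.53° + 78.39°) = -80.27°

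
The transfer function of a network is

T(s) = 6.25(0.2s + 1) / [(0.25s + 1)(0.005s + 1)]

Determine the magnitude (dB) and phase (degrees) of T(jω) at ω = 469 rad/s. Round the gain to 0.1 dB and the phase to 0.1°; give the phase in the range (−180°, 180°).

5.9 dB, -67.0°

At ω = 469 rad/s:
zero (1 + j469·0.2) = 1 + j93.8 → |·| ≈ 93.805, ∠ ≈ 89.39°
pole (1 + j469·0.25) = 1 + j117.25 → |·| ≈ 117.25, ∠ ≈ 89.51°
pole (1 + j469·0.005) = 1 + j2.345 → |·| ≈ 2.5493, ∠ ≈ 66.90°
|T| = 6.25 · 93.805 / (117.25 · 2.5493) ≈ 1.9614
Gain = 20 log₁₀(1.9614) ≈ 5.85 dB
∠T = (89.39°) − (89.51° + 66.90°) = -67.02°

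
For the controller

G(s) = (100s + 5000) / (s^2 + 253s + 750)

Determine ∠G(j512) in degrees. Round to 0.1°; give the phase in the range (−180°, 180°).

Substitute s = j512:
Numerator: 100(j512) + 5000 = 5000 + j51200
Denominator: (j512)^2 + 253(j512) + 750 = -261394 + j129536
|N| = √(5000² + 51200²) ≈ 51444, ∠N ≈ 84.42°
|D| = √(261394² + 129536²) ≈ 2.9173e+05, ∠D ≈ 153.64°
∠G = 84.42° − 153.64° = -69.22°

-69.2°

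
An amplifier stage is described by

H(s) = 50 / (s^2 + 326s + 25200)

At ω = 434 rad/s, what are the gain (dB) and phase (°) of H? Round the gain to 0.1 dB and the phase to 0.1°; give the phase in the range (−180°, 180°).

Substitute s = j434:
Numerator: 50 = 50 + j0
Denominator: (j434)^2 + 326(j434) + 25200 = -163156 + j141484
|N| = √(50² + 0²) ≈ 50, ∠N ≈ 0.00°
|D| = √(163156² + 141484²) ≈ 2.1596e+05, ∠D ≈ 139.07°
|H| = 50 / 2.1596e+05 ≈ 0.00023152
Gain = 20 log₁₀(0.00023152) ≈ -72.71 dB
∠H = 0.00° − 139.07° = -139.07°

-72.7 dB, -139.1°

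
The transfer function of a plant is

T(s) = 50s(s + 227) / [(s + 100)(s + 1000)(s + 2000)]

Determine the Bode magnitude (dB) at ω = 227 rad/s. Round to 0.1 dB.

-43.0 dB

At s = jω = j227:
zero (s+227): 227 + j227 → |·| = √(227²+227²) = √103058 ≈ 321.03, ∠ = arctan(227/227) ≈ 45.00°
zero at origin: s = j227 → |·| = 227, ∠ = 90.00°
pole (s+100): 100 + j227 → |·| = √(100²+227²) = √61529 ≈ 248.05, ∠ = arctan(227/100) ≈ 66.23°
pole (s+1000): 1000 + j227 → |·| = √(1000²+227²) = √1051529 ≈ 1025.4, ∠ = arctan(227/1000) ≈ 12.79°
pole (s+2000): 2000 + j227 → |·| = √(2000²+227²) = √4051529 ≈ 2012.8, ∠ = arctan(227/2000) ≈ 6.48°
|T| = 50 · 72874 / 5.1196e+08 ≈ 0.0071172
Gain = 20 log₁₀(0.0071172) ≈ -42.95 dB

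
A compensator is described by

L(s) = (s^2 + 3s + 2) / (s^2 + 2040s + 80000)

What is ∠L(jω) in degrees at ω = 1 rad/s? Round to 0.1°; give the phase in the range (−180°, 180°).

Substitute s = j1:
Numerator: (j1)^2 + 3(j1) + 2 = 1 + j3
Denominator: (j1)^2 + 2040(j1) + 80000 = 79999 + j2040
|N| = √(1² + 3²) ≈ 3.1623, ∠N ≈ 71.57°
|D| = √(79999² + 2040²) ≈ 80025, ∠D ≈ 1.46°
∠L = 71.57° − 1.46° = 70.11°

70.1°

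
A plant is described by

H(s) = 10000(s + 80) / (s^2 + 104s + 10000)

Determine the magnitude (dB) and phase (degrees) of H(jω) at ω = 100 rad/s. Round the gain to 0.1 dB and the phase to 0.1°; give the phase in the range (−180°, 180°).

At s = jω = j100:
zero (s+80): 80 + j100 → |·| = √(80²+100²) = √16400 ≈ 128.06, ∠ = arctan(100/80) ≈ 51.34°
quadratic: (j100)² + 104·j100 + 10000 = 0 + j10400 → |·| ≈ 10400, ∠ ≈ 90.00°
|H| = 10000 · 128.06 / 10400 ≈ 123.13
Gain = 20 log₁₀(123.13) ≈ 41.81 dB
∠H = 51.34° − 90.00° = -38.66°

41.8 dB, -38.7°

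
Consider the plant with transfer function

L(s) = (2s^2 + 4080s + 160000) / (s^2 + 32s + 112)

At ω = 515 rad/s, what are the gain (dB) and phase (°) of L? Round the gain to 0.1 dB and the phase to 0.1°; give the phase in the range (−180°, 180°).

Substitute s = j515:
Numerator: 2(j515)^2 + 4080(j515) + 160000 = -370450 + j2101200
Denominator: (j515)^2 + 32(j515) + 112 = -265113 + j16480
|N| = √(370450² + 2101200²) ≈ 2.1336e+06, ∠N ≈ 100.00°
|D| = √(265113² + 16480²) ≈ 2.6562e+05, ∠D ≈ 176.44°
|L| = 2.1336e+06 / 2.6562e+05 ≈ 8.0325
Gain = 20 log₁₀(8.0325) ≈ 18.10 dB
∠L = 100.00° − 176.44° = -76.44°

18.1 dB, -76.4°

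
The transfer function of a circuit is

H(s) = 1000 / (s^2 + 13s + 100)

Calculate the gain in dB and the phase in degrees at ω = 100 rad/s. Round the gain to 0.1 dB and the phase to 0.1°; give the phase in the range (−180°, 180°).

-20.0 dB, -172.5°

At s = jω = j100:
quadratic: (j100)² + 13·j100 + 100 = -9900 + j1300 → |·| ≈ 9985, ∠ ≈ 172.52°
|H| = 1000 / 9985 ≈ 0.10015
Gain = 20 log₁₀(0.10015) ≈ -19.99 dB
∠H = 0.00° − 172.52° = -172.52°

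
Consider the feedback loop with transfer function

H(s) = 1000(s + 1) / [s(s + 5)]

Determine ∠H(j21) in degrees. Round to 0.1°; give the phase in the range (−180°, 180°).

-79.3°

At s = jω = j21:
zero (s+1): 1 + j21 → |·| = √(1²+21²) = √442 ≈ 21.024, ∠ = arctan(21/1) ≈ 87.27°
pole (s+5): 5 + j21 → |·| = √(5²+21²) = √466 ≈ 21.587, ∠ = arctan(21/5) ≈ 76.61°
pole at origin: |s| = 21, ∠ = 90.00° (in denominator)
∠H = 87.27° − 166.61° = -79.34°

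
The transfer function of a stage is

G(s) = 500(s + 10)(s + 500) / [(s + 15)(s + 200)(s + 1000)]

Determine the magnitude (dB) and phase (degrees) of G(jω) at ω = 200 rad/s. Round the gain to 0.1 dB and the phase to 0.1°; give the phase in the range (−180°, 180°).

-0.6 dB, -33.1°

At s = jω = j200:
zero (s+10): 10 + j200 → |·| = √(10²+200²) = √40100 ≈ 200.25, ∠ = arctan(200/10) ≈ 87.14°
zero (s+500): 500 + j200 → |·| = √(500²+200²) = √290000 ≈ 538.52, ∠ = arctan(200/500) ≈ 21.80°
pole (s+15): 15 + j200 → |·| = √(15²+200²) = √40225 ≈ 200.56, ∠ = arctan(200/15) ≈ 85.71°
pole (s+200): 200 + j200 → |·| = √(200²+200²) = √80000 ≈ 282.84, ∠ = arctan(200/200) ≈ 45.00°
pole (s+1000): 1000 + j200 → |·| = √(1000²+200²) = √1040000 ≈ 1019.8, ∠ = arctan(200/1000) ≈ 11.31°
|G| = 500 · 1.0784e+05 / 5.785e+07 ≈ 0.93207
Gain = 20 log₁₀(0.93207) ≈ -0.61 dB
∠G = 108.94° − 142.02° = -33.08°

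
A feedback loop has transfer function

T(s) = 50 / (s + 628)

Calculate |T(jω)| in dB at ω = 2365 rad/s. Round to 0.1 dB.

At s = jω = j2365:
pole (s+628): 628 + j2365 → |·| = √(628²+2365²) = √5987609 ≈ 2447, ∠ = arctan(2365/628) ≈ 75.13°
|T| = 50 / 2447 ≈ 0.020433
Gain = 20 log₁₀(0.020433) ≈ -33.79 dB

-33.8 dB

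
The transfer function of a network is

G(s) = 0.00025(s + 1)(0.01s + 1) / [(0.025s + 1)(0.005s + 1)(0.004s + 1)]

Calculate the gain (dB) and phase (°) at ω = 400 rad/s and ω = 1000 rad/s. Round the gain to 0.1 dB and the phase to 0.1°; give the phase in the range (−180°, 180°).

ω = 400: -40.2 dB, -39.9°; ω = 1000: -46.4 dB, -68.1°

At ω = 400 rad/s:
zero (1 + j400·1) = 1 + j400 → |·| ≈ 400, ∠ ≈ 89.86°
zero (1 + j400·0.01) = 1 + j4 → |·| ≈ 4.1231, ∠ ≈ 75.96°
pole (1 + j400·0.025) = 1 + j10 → |·| ≈ 10.05, ∠ ≈ 84.29°
pole (1 + j400·0.005) = 1 + j2 → |·| ≈ 2.2361, ∠ ≈ 63.43°
pole (1 + j400·0.004) = 1 + j1.6 → |·| ≈ 1.8868, ∠ ≈ 57.99°
|G| = 0.00025 · 400 · 4.1231 / (10.05 · 2.2361 · 1.8868) ≈ 0.0097239
Gain = 20 log₁₀(0.0097239) ≈ -40.24 dB
∠G = (89.86° + 75.96°) − (84.29° + 63.43° + 57.99°) = -39.89°

At ω = 1000 rad/s:
zero (1 + j1000·1) = 1 + j1000 → |·| ≈ 1000, ∠ ≈ 89.94°
zero (1 + j1000·0.01) = 1 + j10 → |·| ≈ 10.05, ∠ ≈ 84.29°
pole (1 + j1000·0.025) = 1 + j25 → |·| ≈ 25.02, ∠ ≈ 87.71°
pole (1 + j1000·0.005) = 1 + j5 → |·| ≈ 5.099, ∠ ≈ 78.69°
pole (1 + j1000·0.004) = 1 + j4 → |·| ≈ 4.1231, ∠ ≈ 75.96°
|G| = 0.00025 · 1000 · 10.05 / (25.02 · 5.099 · 4.1231) ≈ 0.0047765
Gain = 20 log₁₀(0.0047765) ≈ -46.42 dB
∠G = (89.94° + 84.29°) − (87.71° + 78.69° + 75.96°) = -68.13°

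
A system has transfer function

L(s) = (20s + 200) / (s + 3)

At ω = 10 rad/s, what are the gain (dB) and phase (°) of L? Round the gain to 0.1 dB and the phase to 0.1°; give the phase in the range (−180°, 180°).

Substitute s = j10:
Numerator: 20(j10) + 200 = 200 + j200
Denominator: (j10) + 3 = 3 + j10
|N| = √(200² + 200²) ≈ 282.84, ∠N ≈ 45.00°
|D| = √(3² + 10²) ≈ 10.44, ∠D ≈ 73.30°
|L| = 282.84 / 10.44 ≈ 27.092
Gain = 20 log₁₀(27.092) ≈ 28.66 dB
∠L = 45.00° − 73.30° = -28.30°

28.7 dB, -28.3°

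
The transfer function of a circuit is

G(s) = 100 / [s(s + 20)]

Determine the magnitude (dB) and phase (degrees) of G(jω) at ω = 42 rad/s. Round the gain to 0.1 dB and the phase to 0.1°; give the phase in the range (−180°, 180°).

-25.8 dB, -154.5°

At s = jω = j42:
pole (s+20): 20 + j42 → |·| = √(20²+42²) = √2164 ≈ 46.519, ∠ = arctan(42/20) ≈ 64.54°
pole at origin: |s| = 42, ∠ = 90.00° (in denominator)
|G| = 100 / 1953.8 ≈ 0.051182
Gain = 20 log₁₀(0.051182) ≈ -25.82 dB
∠G = 0.00° − 154.54° = -154.54°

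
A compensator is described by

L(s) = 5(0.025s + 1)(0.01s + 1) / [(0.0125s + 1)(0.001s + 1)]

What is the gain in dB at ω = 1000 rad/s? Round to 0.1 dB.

At ω = 1000 rad/s:
zero (1 + j1000·0.025) = 1 + j25 → |·| ≈ 25.02, ∠ ≈ 87.71°
zero (1 + j1000·0.01) = 1 + j10 → |·| ≈ 10.05, ∠ ≈ 84.29°
pole (1 + j1000·0.0125) = 1 + j12.5 → |·| ≈ 12.54, ∠ ≈ 85.43°
pole (1 + j1000·0.001) = 1 + j1 → |·| ≈ 1.4142, ∠ ≈ 45.00°
|L| = 5 · 25.02 · 10.05 / (12.54 · 1.4142) ≈ 70.895
Gain = 20 log₁₀(70.895) ≈ 37.01 dB

37.0 dB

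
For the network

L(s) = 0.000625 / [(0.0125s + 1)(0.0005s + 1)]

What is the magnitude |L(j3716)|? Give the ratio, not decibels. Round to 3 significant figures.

At ω = 3716 rad/s:
pole (1 + j3716·0.0125) = 1 + j46.45 → |·| ≈ 46.461, ∠ ≈ 88.77°
pole (1 + j3716·0.0005) = 1 + j1.858 → |·| ≈ 2.11, ∠ ≈ 61.71°
|L| = 0.000625 · 1 / (46.461 · 2.11) ≈ 6.3754e-06

6.38e-06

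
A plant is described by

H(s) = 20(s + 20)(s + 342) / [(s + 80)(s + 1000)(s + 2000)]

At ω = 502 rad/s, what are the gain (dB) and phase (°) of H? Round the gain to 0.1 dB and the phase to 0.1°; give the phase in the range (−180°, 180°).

At s = jω = j502:
zero (s+20): 20 + j502 → |·| = √(20²+502²) = √252404 ≈ 502.4, ∠ = arctan(502/20) ≈ 87.72°
zero (s+342): 342 + j502 → |·| = √(342²+502²) = √368968 ≈ 607.43, ∠ = arctan(502/342) ≈ 55.73°
pole (s+80): 80 + j502 → |·| = √(80²+502²) = √258404 ≈ 508.33, ∠ = arctan(502/80) ≈ 80.95°
pole (s+1000): 1000 + j502 → |·| = √(1000²+502²) = √1252004 ≈ 1118.9, ∠ = arctan(502/1000) ≈ 26.66°
pole (s+2000): 2000 + j502 → |·| = √(2000²+502²) = √4252004 ≈ 2062, ∠ = arctan(502/2000) ≈ 14.09°
|H| = 20 · 3.0517e+05 / 1.1728e+09 ≈ 0.0052041
Gain = 20 log₁₀(0.0052041) ≈ -45.67 dB
∠H = 143.45° − 121.70° = 21.75°

-45.7 dB, 21.8°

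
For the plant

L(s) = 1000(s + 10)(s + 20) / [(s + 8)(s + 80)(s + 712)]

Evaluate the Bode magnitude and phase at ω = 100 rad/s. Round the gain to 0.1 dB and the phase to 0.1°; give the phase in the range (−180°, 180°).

At s = jω = j100:
zero (s+10): 10 + j100 → |·| = √(10²+100²) = √10100 ≈ 100.5, ∠ = arctan(100/10) ≈ 84.29°
zero (s+20): 20 + j100 → |·| = √(20²+100²) = √10400 ≈ 101.98, ∠ = arctan(100/20) ≈ 78.69°
pole (s+8): 8 + j100 → |·| = √(8²+100²) = √10064 ≈ 100.32, ∠ = arctan(100/8) ≈ 85.43°
pole (s+80): 80 + j100 → |·| = √(80²+100²) = √16400 ≈ 128.06, ∠ = arctan(100/80) ≈ 51.34°
pole (s+712): 712 + j100 → |·| = √(712²+100²) = √516944 ≈ 718.99, ∠ = arctan(100/712) ≈ 7.99°
|L| = 1000 · 10249 / 9.2368e+06 ≈ 1.1096
Gain = 20 log₁₀(1.1096) ≈ 0.90 dB
∠L = 162.98° − 144.76° = 18.22°

0.9 dB, 18.2°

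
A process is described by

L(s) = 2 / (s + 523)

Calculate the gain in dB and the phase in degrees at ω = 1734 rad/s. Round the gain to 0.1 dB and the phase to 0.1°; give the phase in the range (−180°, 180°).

At s = jω = j1734:
pole (s+523): 523 + j1734 → |·| = √(523²+1734²) = √3280285 ≈ 1811.2, ∠ = arctan(1734/523) ≈ 73.22°
|L| = 2 / 1811.2 ≈ 0.0011042
Gain = 20 log₁₀(0.0011042) ≈ -59.14 dB
∠L = 0.00° − 73.22° = -73.22°

-59.1 dB, -73.2°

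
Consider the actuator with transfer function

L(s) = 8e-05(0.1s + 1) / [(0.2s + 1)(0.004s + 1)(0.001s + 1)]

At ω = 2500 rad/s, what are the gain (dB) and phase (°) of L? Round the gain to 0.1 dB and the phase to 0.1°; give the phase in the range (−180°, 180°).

At ω = 2500 rad/s:
zero (1 + j2500·0.1) = 1 + j250 → |·| ≈ 250, ∠ ≈ 89.77°
pole (1 + j2500·0.2) = 1 + j500 → |·| ≈ 500, ∠ ≈ 89.89°
pole (1 + j2500·0.004) = 1 + j10 → |·| ≈ 10.05, ∠ ≈ 84.29°
pole (1 + j2500·0.001) = 1 + j2.5 → |·| ≈ 2.6926, ∠ ≈ 68.20°
|L| = 8e-05 · 250 / (500 · 10.05 · 2.6926) ≈ 1.4782e-06
Gain = 20 log₁₀(1.4782e-06) ≈ -116.61 dB
∠L = (89.77°) − (89.89° + 84.29° + 68.20°) = -152.61°

-116.6 dB, -152.6°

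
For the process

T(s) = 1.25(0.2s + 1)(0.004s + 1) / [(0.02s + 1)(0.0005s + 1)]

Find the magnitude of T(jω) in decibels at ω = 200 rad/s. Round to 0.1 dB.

At ω = 200 rad/s:
zero (1 + j200·0.2) = 1 + j40 → |·| ≈ 40.012, ∠ ≈ 88.57°
zero (1 + j200·0.004) = 1 + j0.8 → |·| ≈ 1.2806, ∠ ≈ 38.66°
pole (1 + j200·0.02) = 1 + j4 → |·| ≈ 4.1231, ∠ ≈ 75.96°
pole (1 + j200·0.0005) = 1 + j0.1 → |·| ≈ 1.005, ∠ ≈ 5.71°
|T| = 1.25 · 40.012 · 1.2806 / (4.1231 · 1.005) ≈ 15.457
Gain = 20 log₁₀(15.457) ≈ 23.78 dB

23.8 dB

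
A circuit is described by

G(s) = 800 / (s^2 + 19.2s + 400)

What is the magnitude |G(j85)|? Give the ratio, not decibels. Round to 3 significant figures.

0.114

At s = jω = j85:
quadratic: (j85)² + 19.2·j85 + 400 = -6825 + j1632 → |·| ≈ 7017.4, ∠ ≈ 166.55°
|G| = 800 / 7017.4 ≈ 0.114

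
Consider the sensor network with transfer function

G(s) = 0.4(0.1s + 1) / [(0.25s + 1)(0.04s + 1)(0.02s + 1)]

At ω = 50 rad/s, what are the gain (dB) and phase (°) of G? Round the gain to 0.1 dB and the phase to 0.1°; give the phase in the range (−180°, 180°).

At ω = 50 rad/s:
zero (1 + j50·0.1) = 1 + j5 → |·| ≈ 5.099, ∠ ≈ 78.69°
pole (1 + j50·0.25) = 1 + j12.5 → |·| ≈ 12.54, ∠ ≈ 85.43°
pole (1 + j50·0.04) = 1 + j2 → |·| ≈ 2.2361, ∠ ≈ 63.43°
pole (1 + j50·0.02) = 1 + j1 → |·| ≈ 1.4142, ∠ ≈ 45.00°
|G| = 0.4 · 5.099 / (12.54 · 2.2361 · 1.4142) ≈ 0.051433
Gain = 20 log₁₀(0.051433) ≈ -25.78 dB
∠G = (78.69°) − (85.43° + 63.43° + 45.00°) = -115.17°

-25.8 dB, -115.2°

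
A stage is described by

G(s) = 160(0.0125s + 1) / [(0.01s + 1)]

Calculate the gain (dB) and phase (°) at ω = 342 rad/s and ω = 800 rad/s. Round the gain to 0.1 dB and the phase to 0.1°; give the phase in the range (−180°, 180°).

ω = 342: 45.9 dB, 3.1°; ω = 800: 46.0 dB, 1.4°

At ω = 342 rad/s:
zero (1 + j342·0.0125) = 1 + j4.275 → |·| ≈ 4.3904, ∠ ≈ 76.83°
pole (1 + j342·0.01) = 1 + j3.42 → |·| ≈ 3.5632, ∠ ≈ 73.70°
|G| = 160 · 4.3904 / (3.5632) ≈ 197.14
Gain = 20 log₁₀(197.14) ≈ 45.90 dB
∠G = (76.83°) − (73.70°) = 3.13°

At ω = 800 rad/s:
zero (1 + j800·0.0125) = 1 + j10 → |·| ≈ 10.05, ∠ ≈ 84.29°
pole (1 + j800·0.01) = 1 + j8 → |·| ≈ 8.0623, ∠ ≈ 82.87°
|G| = 160 · 10.05 / (8.0623) ≈ 199.45
Gain = 20 log₁₀(199.45) ≈ 46.00 dB
∠G = (84.29°) − (82.87°) = 1.42°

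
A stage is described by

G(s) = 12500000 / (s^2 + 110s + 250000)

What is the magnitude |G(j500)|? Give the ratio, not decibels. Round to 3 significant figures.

At s = jω = j500:
quadratic: (j500)² + 110·j500 + 250000 = 0 + j55000 → |·| ≈ 55000, ∠ ≈ 90.00°
|G| = 12500000 / 55000 ≈ 227.27

227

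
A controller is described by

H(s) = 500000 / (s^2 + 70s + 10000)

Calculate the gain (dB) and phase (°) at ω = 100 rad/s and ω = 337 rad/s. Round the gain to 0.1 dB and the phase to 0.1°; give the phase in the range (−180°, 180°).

At s = jω = j100:
quadratic: (j100)² + 70·j100 + 10000 = 0 + j7000 → |·| ≈ 7000, ∠ ≈ 90.00°
|H| = 500000 / 7000 ≈ 71.429
Gain = 20 log₁₀(71.429) ≈ 37.08 dB
∠H = 0.00° − 90.00° = -90.00°

At s = jω = j337:
quadratic: (j337)² + 70·j337 + 10000 = -103569 + j23590 → |·| ≈ 1.0622e+05, ∠ ≈ 167.17°
|H| = 500000 / 1.0622e+05 ≈ 4.7072
Gain = 20 log₁₀(4.7072) ≈ 13.46 dB
∠H = 0.00° − 167.17° = -167.17°

ω = 100: 37.1 dB, -90.0°; ω = 337: 13.5 dB, -167.2°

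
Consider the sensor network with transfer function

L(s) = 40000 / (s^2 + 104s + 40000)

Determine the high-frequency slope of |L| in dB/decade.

-40 dB/decade

Each pole contributes −20 dB/decade at high frequency; each zero contributes +20 dB/decade.
Net: 0 zero(s) − 2 pole(s) → -40 dB/decade.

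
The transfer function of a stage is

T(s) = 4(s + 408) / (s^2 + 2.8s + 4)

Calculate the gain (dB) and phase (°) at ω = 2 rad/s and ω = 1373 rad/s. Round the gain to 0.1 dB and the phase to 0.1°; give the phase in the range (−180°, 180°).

At s = jω = j2:
zero (s+408): 408 + j2 → |·| = √(408²+2²) = √166468 ≈ 408, ∠ = arctan(2/408) ≈ 0.28°
quadratic: (j2)² + 2.8·j2 + 4 = 0 + j5.6 → |·| ≈ 5.6, ∠ ≈ 90.00°
|T| = 4 · 408 / 5.6 ≈ 291.43
Gain = 20 log₁₀(291.43) ≈ 49.29 dB
∠T = 0.28° − 90.00° = -89.72°

At s = jω = j1373:
zero (s+408): 408 + j1373 → |·| = √(408²+1373²) = √2051593 ≈ 1432.3, ∠ = arctan(1373/408) ≈ 73.45°
quadratic: (j1373)² + 2.8·j1373 + 4 = -1885125 + j3844.4 → |·| ≈ 1.8851e+06, ∠ ≈ 179.88°
|T| = 4 · 1432.3 / 1.8851e+06 ≈ 0.0030392
Gain = 20 log₁₀(0.0030392) ≈ -50.34 dB
∠T = 73.45° − 179.88° = -106.43°

ω = 2: 49.3 dB, -89.7°; ω = 1373: -50.3 dB, -106.4°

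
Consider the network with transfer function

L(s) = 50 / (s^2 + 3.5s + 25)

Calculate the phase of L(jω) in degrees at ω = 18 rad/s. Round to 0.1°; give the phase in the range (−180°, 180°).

-168.1°

At s = jω = j18:
quadratic: (j18)² + 3.5·j18 + 25 = -299 + j63 → |·| ≈ 305.57, ∠ ≈ 168.10°
∠L = 0.00° − 168.10° = -168.10°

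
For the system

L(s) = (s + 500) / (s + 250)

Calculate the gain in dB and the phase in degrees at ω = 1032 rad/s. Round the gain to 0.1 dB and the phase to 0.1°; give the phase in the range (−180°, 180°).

Substitute s = j1032:
Numerator: (j1032) + 500 = 500 + j1032
Denominator: (j1032) + 250 = 250 + j1032
|N| = √(500² + 1032²) ≈ 1146.7, ∠N ≈ 64.15°
|D| = √(250² + 1032²) ≈ 1061.8, ∠D ≈ 76.38°
|L| = 1146.7 / 1061.8 ≈ 1.08
Gain = 20 log₁₀(1.08) ≈ 0.67 dB
∠L = 64.15° − 76.38° = -12.23°

0.7 dB, -12.2°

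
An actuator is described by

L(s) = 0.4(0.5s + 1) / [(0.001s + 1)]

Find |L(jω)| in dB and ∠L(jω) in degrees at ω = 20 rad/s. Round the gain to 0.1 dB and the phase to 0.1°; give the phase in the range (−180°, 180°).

At ω = 20 rad/s:
zero (1 + j20·0.5) = 1 + j10 → |·| ≈ 10.05, ∠ ≈ 84.29°
pole (1 + j20·0.001) = 1 + j0.02 → |·| ≈ 1.0002, ∠ ≈ 1.15°
|L| = 0.4 · 10.05 / (1.0002) ≈ 4.0192
Gain = 20 log₁₀(4.0192) ≈ 12.08 dB
∠L = (84.29°) − (1.15°) = 83.14°

12.1 dB, 83.1°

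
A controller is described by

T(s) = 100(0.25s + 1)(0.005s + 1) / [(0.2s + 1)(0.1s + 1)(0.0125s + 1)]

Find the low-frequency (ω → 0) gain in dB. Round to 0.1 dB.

T(0) = 100 · 1 / 1 = 100
20 log₁₀(100) ≈ 40.00 dB

40.0 dB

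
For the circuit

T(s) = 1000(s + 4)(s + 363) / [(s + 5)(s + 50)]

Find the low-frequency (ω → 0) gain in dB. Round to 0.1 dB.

T(0) = 1000·4·363 / (5·50) = 5808
20 log₁₀(5808) ≈ 75.28 dB

75.3 dB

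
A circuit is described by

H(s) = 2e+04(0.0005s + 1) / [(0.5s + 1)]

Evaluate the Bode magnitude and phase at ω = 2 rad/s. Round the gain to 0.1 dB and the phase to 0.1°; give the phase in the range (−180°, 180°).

At ω = 2 rad/s:
zero (1 + j2·0.0005) = 1 + j0.001 → |·| ≈ 1, ∠ ≈ 0.06°
pole (1 + j2·0.5) = 1 + j1 → |·| ≈ 1.4142, ∠ ≈ 45.00°
|H| = 2e+04 · 1 / (1.4142) ≈ 14142
Gain = 20 log₁₀(14142) ≈ 83.01 dB
∠H = (0.06°) − (45.00°) = -44.94°

83.0 dB, -44.9°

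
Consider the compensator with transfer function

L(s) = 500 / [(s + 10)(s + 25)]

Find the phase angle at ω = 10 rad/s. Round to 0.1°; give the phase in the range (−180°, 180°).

At s = jω = j10:
pole (s+10): 10 + j10 → |·| = √(10²+10²) = √200 ≈ 14.142, ∠ = arctan(10/10) ≈ 45.00°
pole (s+25): 25 + j10 → |·| = √(25²+10²) = √725 ≈ 26.926, ∠ = arctan(10/25) ≈ 21.80°
∠L = 0.00° − 66.80° = -66.80°

-66.8°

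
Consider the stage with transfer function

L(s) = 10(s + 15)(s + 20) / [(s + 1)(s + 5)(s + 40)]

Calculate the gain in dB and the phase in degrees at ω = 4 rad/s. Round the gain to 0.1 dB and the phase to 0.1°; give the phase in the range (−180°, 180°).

At s = jω = j4:
zero (s+15): 15 + j4 → |·| = √(15²+4²) = √241 ≈ 15.524, ∠ = arctan(4/15) ≈ 14.93°
zero (s+20): 20 + j4 → |·| = √(20²+4²) = √416 ≈ 20.396, ∠ = arctan(4/20) ≈ 11.31°
pole (s+1): 1 + j4 → |·| = √(1²+4²) = √17 ≈ 4.1231, ∠ = arctan(4/1) ≈ 75.96°
pole (s+5): 5 + j4 → |·| = √(5²+4²) = √41 ≈ 6.4031, ∠ = arctan(4/5) ≈ 38.66°
pole (s+40): 40 + j4 → |·| = √(40²+4²) = √1616 ≈ 40.2, ∠ = arctan(4/40) ≈ 5.71°
|L| = 10 · 316.63 / 1061.3 ≈ 2.9834
Gain = 20 log₁₀(2.9834) ≈ 9.49 dB
∠L = 26.24° − 120.33° = -94.09°

9.5 dB, -94.1°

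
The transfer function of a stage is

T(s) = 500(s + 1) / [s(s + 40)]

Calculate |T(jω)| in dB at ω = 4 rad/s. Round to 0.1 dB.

22.2 dB

At s = jω = j4:
zero (s+1): 1 + j4 → |·| = √(1²+4²) = √17 ≈ 4.1231, ∠ = arctan(4/1) ≈ 75.96°
pole (s+40): 40 + j4 → |·| = √(40²+4²) = √1616 ≈ 40.2, ∠ = arctan(4/40) ≈ 5.71°
pole at origin: |s| = 4, ∠ = 90.00° (in denominator)
|T| = 500 · 4.1231 / 160.8 ≈ 12.821
Gain = 20 log₁₀(12.821) ≈ 22.16 dB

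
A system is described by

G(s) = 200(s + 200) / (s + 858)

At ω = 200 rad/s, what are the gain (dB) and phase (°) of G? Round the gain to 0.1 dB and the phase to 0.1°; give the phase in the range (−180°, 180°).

36.2 dB, 31.9°

At s = jω = j200:
zero (s+200): 200 + j200 → |·| = √(200²+200²) = √80000 ≈ 282.84, ∠ = arctan(200/200) ≈ 45.00°
pole (s+858): 858 + j200 → |·| = √(858²+200²) = √776164 ≈ 881, ∠ = arctan(200/858) ≈ 13.12°
|G| = 200 · 282.84 / 881 ≈ 64.209
Gain = 20 log₁₀(64.209) ≈ 36.15 dB
∠G = 45.00° − 13.12° = 31.88°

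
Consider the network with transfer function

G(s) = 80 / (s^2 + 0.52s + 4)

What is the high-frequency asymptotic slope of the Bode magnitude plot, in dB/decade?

Each pole contributes −20 dB/decade at high frequency; each zero contributes +20 dB/decade.
Net: 0 zero(s) − 2 pole(s) → -40 dB/decade.

-40 dB/decade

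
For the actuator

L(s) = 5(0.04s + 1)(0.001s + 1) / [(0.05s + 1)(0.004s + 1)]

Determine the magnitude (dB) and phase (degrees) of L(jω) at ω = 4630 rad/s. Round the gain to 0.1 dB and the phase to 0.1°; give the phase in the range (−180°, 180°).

At ω = 4630 rad/s:
zero (1 + j4630·0.04) = 1 + j185.2 → |·| ≈ 185.2, ∠ ≈ 89.69°
zero (1 + j4630·0.001) = 1 + j4.63 → |·| ≈ 4.7368, ∠ ≈ 77.81°
pole (1 + j4630·0.05) = 1 + j231.5 → |·| ≈ 231.5, ∠ ≈ 89.75°
pole (1 + j4630·0.004) = 1 + j18.52 → |·| ≈ 18.547, ∠ ≈ 86.91°
|L| = 5 · 185.2 · 4.7368 / (231.5 · 18.547) ≈ 1.0216
Gain = 20 log₁₀(1.0216) ≈ 0.19 dB
∠L = (89.69° + 77.81°) − (89.75° + 86.91°) = -9.16°

0.2 dB, -9.2°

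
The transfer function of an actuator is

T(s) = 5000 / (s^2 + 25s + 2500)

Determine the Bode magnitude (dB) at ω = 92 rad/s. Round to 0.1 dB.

-2.1 dB

At s = jω = j92:
quadratic: (j92)² + 25·j92 + 2500 = -5964 + j2300 → |·| ≈ 6392.1, ∠ ≈ 158.91°
|T| = 5000 / 6392.1 ≈ 0.78222
Gain = 20 log₁₀(0.78222) ≈ -2.13 dB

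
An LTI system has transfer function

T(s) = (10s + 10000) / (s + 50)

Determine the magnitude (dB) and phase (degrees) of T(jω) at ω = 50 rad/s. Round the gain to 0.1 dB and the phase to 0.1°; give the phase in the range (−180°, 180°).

Substitute s = j50:
Numerator: 10(j50) + 10000 = 10000 + j500
Denominator: (j50) + 50 = 50 + j50
|N| = √(10000² + 500²) ≈ 10012, ∠N ≈ 2.86°
|D| = √(50² + 50²) ≈ 70.711, ∠D ≈ 45.00°
|T| = 10012 / 70.711 ≈ 141.59
Gain = 20 log₁₀(141.59) ≈ 43.02 dB
∠T = 2.86° − 45.00° = -42.14°

43.0 dB, -42.1°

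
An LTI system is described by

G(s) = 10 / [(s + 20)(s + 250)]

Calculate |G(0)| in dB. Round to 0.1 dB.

G(0) = 10 / (20·250) = 0.002
20 log₁₀(0.002) ≈ -53.98 dB

-54.0 dB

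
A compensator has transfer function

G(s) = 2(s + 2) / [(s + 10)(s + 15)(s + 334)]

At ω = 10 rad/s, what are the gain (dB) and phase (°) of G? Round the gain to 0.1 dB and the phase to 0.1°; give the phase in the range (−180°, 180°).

-72.4 dB, -1.7°

At s = jω = j10:
zero (s+2): 2 + j10 → |·| = √(2²+10²) = √104 ≈ 10.198, ∠ = arctan(10/2) ≈ 78.69°
pole (s+10): 10 + j10 → |·| = √(10²+10²) = √200 ≈ 14.142, ∠ = arctan(10/10) ≈ 45.00°
pole (s+15): 15 + j10 → |·| = √(15²+10²) = √325 ≈ 18.028, ∠ = arctan(10/15) ≈ 33.69°
pole (s+334): 334 + j10 → |·| = √(334²+10²) = √111656 ≈ 334.15, ∠ = arctan(10/334) ≈ 1.71°
|G| = 2 · 10.198 / 85192 ≈ 0.00023941
Gain = 20 log₁₀(0.00023941) ≈ -72.42 dB
∠G = 78.69° − 80.40° = -1.71°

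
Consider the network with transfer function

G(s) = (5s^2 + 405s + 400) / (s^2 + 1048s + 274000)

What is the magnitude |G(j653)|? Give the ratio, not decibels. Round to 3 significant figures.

Substitute s = j653:
Numerator: 5(j653)^2 + 405(j653) + 400 = -2131645 + j264465
Denominator: (j653)^2 + 1048(j653) + 274000 = -152409 + j684344
|N| = √(2131645² + 264465²) ≈ 2.148e+06, ∠N ≈ 172.93°
|D| = √(152409² + 684344²) ≈ 7.0111e+05, ∠D ≈ 102.56°
|G| = 2.148e+06 / 7.0111e+05 ≈ 3.0637

3.06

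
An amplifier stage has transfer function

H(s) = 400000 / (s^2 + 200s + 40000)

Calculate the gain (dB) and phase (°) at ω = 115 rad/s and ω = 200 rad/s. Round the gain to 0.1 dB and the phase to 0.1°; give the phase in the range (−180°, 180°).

At s = jω = j115:
quadratic: (j115)² + 200·j115 + 40000 = 26775 + j23000 → |·| ≈ 35297, ∠ ≈ 40.66°
|H| = 400000 / 35297 ≈ 11.332
Gain = 20 log₁₀(11.332) ≈ 21.09 dB
∠H = 0.00° − 40.66° = -40.66°

At s = jω = j200:
quadratic: (j200)² + 200·j200 + 40000 = 0 + j40000 → |·| ≈ 40000, ∠ ≈ 90.00°
|H| = 400000 / 40000 ≈ 10
Gain = 20 log₁₀(10) ≈ 20.00 dB
∠H = 0.00° − 90.00° = -90.00°

ω = 115: 21.1 dB, -40.7°; ω = 200: 20.0 dB, -90.0°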